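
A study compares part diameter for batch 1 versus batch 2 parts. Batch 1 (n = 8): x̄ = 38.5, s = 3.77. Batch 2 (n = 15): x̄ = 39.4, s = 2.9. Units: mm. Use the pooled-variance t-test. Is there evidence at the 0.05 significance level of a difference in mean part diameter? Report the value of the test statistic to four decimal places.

-0.6392

Let group 1 = batch 1, group 2 = batch 2. H0: μ_1 = μ_2; H1: μ_1 ≠ μ_2 (two-sample pooled-variance t-test, two-sided).
s_p² = [(8−1)·3.77² + (15−1)·2.9²]/(8+15−2) = 10.3443
t = (38.5 − 39.4)/√[10.3443·(1/8 + 1/15)] = -0.6392
df = n₁ + n₂ − 2 = 21
Two-sided p-value ≈ 0.5296
Since p ≈ 0.5296 > α = 0.05, fail to reject H0; the evidence is not statistically significant.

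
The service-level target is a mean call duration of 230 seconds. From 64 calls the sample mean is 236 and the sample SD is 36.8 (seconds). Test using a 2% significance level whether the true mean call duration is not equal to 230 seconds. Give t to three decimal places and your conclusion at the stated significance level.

H0: μ = 230; H1: μ ≠ 230 (one-sample t-test, two-sided).
t = (x̄ − μ₀)/(s/√n) = (236 − 230)/(36.8/√64) = 1.304
df = n − 1 = 63
Two-sided p-value ≈ 0.1969
Since p ≈ 0.1969 > α = 0.02, fail to reject H0; the evidence is not statistically significant.

t = 1.304; fail to reject H0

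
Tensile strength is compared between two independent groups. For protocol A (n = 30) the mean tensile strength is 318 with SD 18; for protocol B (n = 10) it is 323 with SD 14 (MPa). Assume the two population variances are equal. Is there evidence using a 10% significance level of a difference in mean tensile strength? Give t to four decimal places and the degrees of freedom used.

Let group 1 = protocol A, group 2 = protocol B. H0: μ_1 = μ_2; H1: μ_1 ≠ μ_2 (two-sample pooled-variance t-test, two-sided).
s_p² = [(30−1)·18² + (10−1)·14²]/(30+10−2) = 293.684
t = (318 − 323)/√[293.684·(1/30 + 1/10)] = -0.7990
df = n₁ + n₂ − 2 = 38
Two-sided p-value ≈ 0.429
Since p ≈ 0.429 > α = 0.1, fail to reject H0; the data do not provide sufficient evidence against H0.

t = -0.7990, df = 38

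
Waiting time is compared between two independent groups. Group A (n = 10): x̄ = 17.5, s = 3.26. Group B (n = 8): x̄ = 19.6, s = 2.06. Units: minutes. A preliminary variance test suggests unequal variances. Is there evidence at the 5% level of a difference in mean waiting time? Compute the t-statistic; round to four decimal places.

Let group 1 = group A, group 2 = group B. H0: μ_1 = μ_2; H1: μ_1 ≠ μ_2 (Welch's two-sample t-test, two-sided).
t = (x̄_1 − x̄_2)/√(s_1²/n_1 + s_2²/n_2) = (17.5 − 19.6)/√(3.26²/10 + 2.06²/8) = -1.6637
Welch–Satterthwaite df ≈ 15.32
Two-sided p-value ≈ 0.116
Since p ≈ 0.116 > α = 0.05, fail to reject H0; the data do not provide sufficient evidence against H0.

-1.6637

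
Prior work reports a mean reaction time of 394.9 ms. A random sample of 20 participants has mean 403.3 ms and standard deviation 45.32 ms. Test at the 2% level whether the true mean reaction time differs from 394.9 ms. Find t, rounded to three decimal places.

H0: μ = 394.9; H1: μ ≠ 394.9 (one-sample t-test, two-sided).
t = (x̄ − μ₀)/(s/√n) = (403.3 − 394.9)/(45.32/√20) = 0.829
df = n − 1 = 19
Two-sided p-value ≈ 0.4175
Since p ≈ 0.4175 > α = 0.02, fail to reject H0; the evidence is not statistically significant.

0.829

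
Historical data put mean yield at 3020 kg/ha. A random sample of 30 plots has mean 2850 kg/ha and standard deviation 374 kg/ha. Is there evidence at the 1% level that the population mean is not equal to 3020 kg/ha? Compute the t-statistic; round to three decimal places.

-2.490

H0: μ = 3020; H1: μ ≠ 3020 (one-sample t-test, two-sided).
t = (x̄ − μ₀)/(s/√n) = (2850 − 3020)/(374/√30) = -2.490
df = n − 1 = 29
Two-sided p-value ≈ 0.0188
Since p ≈ 0.0188 > α = 0.01, fail to reject H0; the data do not provide sufficient evidence against H0.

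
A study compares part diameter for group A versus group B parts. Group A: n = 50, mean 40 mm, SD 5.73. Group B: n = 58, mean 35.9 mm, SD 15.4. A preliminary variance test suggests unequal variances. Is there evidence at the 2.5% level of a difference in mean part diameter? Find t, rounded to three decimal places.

Let group 1 = group A, group 2 = group B. H0: μ_1 = μ_2; H1: μ_1 ≠ μ_2 (Welch's two-sample t-test, two-sided).
t = (x̄_1 − x̄_2)/√(s_1²/n_1 + s_2²/n_2) = (40 − 35.9)/√(5.73²/50 + 15.4²/58) = 1.882
Welch–Satterthwaite df ≈ 74.54
Two-sided p-value ≈ 0.0637
Since p ≈ 0.0637 > α = 0.025, fail to reject H0; the data do not provide sufficient evidence against H0.

1.882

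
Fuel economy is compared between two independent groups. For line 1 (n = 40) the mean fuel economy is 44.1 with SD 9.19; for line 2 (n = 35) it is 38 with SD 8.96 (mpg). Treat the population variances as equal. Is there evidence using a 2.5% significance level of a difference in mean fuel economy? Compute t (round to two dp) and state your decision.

t = 2.90; reject H0

Let group 1 = line 1, group 2 = line 2. H0: μ_1 = μ_2; H1: μ_1 ≠ μ_2 (two-sample pooled-variance t-test, two-sided).
s_p² = [(40−1)·9.19² + (35−1)·8.96²]/(40+35−2) = 82.5118
t = (44.1 − 38)/√[82.5118·(1/40 + 1/35)] = 2.90
df = n₁ + n₂ − 2 = 73
Two-sided p-value ≈ 0.0049
Since p ≈ 0.0049 < α = 0.025, reject H0; the data support H1.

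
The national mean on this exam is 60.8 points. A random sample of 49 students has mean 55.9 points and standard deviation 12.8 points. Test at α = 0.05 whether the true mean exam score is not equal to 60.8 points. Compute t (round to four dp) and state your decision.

H0: μ = 60.8; H1: μ ≠ 60.8 (one-sample t-test, two-sided).
t = (x̄ − μ₀)/(s/√n) = (55.9 − 60.8)/(12.8/√49) = -2.6797
df = n − 1 = 48
Two-sided p-value ≈ 0.0101
Since p ≈ 0.0101 < α = 0.05, reject H0; the data support H1.

t = -2.6797; reject H0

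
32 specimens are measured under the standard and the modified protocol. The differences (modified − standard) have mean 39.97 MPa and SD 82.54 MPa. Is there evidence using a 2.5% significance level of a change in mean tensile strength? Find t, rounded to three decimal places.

H0: μ_d = 0; H1: μ_d ≠ 0 (paired t-test on the differences, two-sided).
t = d̄/(s_d/√n) = 39.97/(82.54/√32) = 2.739
df = n − 1 = 31
Two-sided p-value ≈ 0.010
Since p ≈ 0.010 < α = 0.025, reject H0; the data support H1.

2.739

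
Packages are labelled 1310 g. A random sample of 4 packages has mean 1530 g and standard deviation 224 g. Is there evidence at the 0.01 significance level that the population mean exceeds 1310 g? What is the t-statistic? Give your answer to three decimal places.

1.964

H0: μ = 1310; H1: μ > 1310 (one-sample t-test, right-tailed).
t = (x̄ − μ₀)/(s/√n) = (1530 − 1310)/(224/√4) = 1.964
df = n − 1 = 3
p-value = P(T ≥ 1.964) ≈ 0.072
Since p ≈ 0.072 > α = 0.01, fail to reject H0; the data do not provide sufficient evidence against H0.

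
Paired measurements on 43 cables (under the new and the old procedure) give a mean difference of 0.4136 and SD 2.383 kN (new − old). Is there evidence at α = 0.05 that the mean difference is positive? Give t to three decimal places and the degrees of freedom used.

t = 1.138, df = 42

H0: μ_d = 0; H1: μ_d > 0 (paired t-test on the differences, right-tailed).
t = d̄/(s_d/√n) = 0.4136/(2.383/√43) = 1.138
df = n − 1 = 42
p-value = P(T ≥ 1.138) ≈ 0.131
Since p ≈ 0.131 > α = 0.05, fail to reject H0; the data do not provide sufficient evidence against H0.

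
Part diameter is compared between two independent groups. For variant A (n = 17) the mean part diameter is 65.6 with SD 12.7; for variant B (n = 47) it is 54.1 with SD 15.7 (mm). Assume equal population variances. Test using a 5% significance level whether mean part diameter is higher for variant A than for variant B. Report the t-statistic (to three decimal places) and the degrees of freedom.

t = 2.712, df = 62

Let group 1 = variant A, group 2 = variant B. H0: μ_1 = μ_2; H1: μ_1 > μ_2 (two-sample pooled-variance t-test, right-tailed).
s_p² = [(17−1)·12.7² + (47−1)·15.7²]/(17+47−2) = 224.503
t = (65.6 − 54.1)/√[224.503·(1/17 + 1/47)] = 2.712
df = n₁ + n₂ − 2 = 62
p-value = P(T ≥ 2.712) ≈ 0.0043
Since p ≈ 0.0043 < α = 0.05, reject H0; the evidence is statistically significant.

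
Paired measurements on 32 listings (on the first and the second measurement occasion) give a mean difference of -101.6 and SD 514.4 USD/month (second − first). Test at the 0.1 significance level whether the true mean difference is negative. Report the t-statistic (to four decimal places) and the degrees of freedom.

H0: μ_d = 0; H1: μ_d < 0 (paired t-test on the differences, left-tailed).
t = d̄/(s_d/√n) = -101.6/(514.4/√32) = -1.1173
df = n − 1 = 31
p-value = P(T ≤ -1.1173) ≈ 0.1362
Since p ≈ 0.1362 > α = 0.1, fail to reject H0; the data do not provide sufficient evidence against H0.

t = -1.1173, df = 31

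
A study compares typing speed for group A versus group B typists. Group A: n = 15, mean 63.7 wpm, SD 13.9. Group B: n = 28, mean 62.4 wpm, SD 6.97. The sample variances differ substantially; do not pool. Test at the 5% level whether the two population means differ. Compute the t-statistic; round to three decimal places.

Let group 1 = group A, group 2 = group B. H0: μ_1 = μ_2; H1: μ_1 ≠ μ_2 (Welch's two-sample t-test, two-sided).
t = (x̄_1 − x̄_2)/√(s_1²/n_1 + s_2²/n_2) = (63.7 − 62.4)/√(13.9²/15 + 6.97²/28) = 0.340
Welch–Satterthwaite df ≈ 17.86
Two-sided p-value ≈ 0.738
Since p ≈ 0.738 > α = 0.05, fail to reject H0; the data do not provide sufficient evidence against H0.

0.340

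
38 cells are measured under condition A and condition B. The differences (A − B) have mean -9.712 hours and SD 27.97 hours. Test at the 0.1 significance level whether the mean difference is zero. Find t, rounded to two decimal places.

-2.14

H0: μ_d = 0; H1: μ_d ≠ 0 (paired t-test on the differences, two-sided).
t = d̄/(s_d/√n) = -9.712/(27.97/√38) = -2.14
df = n − 1 = 37
Two-sided p-value ≈ 0.0390
Since p ≈ 0.0390 < α = 0.1, reject H0; the data support H1.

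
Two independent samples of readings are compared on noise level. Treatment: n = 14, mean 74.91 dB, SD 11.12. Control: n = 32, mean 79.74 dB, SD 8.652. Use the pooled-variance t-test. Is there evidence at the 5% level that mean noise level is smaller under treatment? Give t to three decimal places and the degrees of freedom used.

t = -1.595, df = 44

Let group 1 = treatment, group 2 = control. H0: μ_1 = μ_2; H1: μ_1 < μ_2 (two-sample pooled-variance t-test, left-tailed).
s_p² = [(14−1)·11.12² + (32−1)·8.652²]/(14+32−2) = 89.2745
t = (74.91 − 79.74)/√[89.2745·(1/14 + 1/32)] = -1.595
df = n₁ + n₂ − 2 = 44
p-value = P(T ≤ -1.595) ≈ 0.0589
Since p ≈ 0.0589 > α = 0.05, fail to reject H0; the data do not provide sufficient evidence against H0.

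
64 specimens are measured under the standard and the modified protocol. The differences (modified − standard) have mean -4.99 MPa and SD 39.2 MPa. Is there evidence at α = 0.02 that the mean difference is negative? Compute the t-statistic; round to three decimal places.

H0: μ_d = 0; H1: μ_d < 0 (paired t-test on the differences, left-tailed).
t = d̄/(s_d/√n) = -4.99/(39.2/√64) = -1.018
df = n − 1 = 63
p-value = P(T ≤ -1.018) ≈ 0.1562
Since p ≈ 0.1562 > α = 0.02, fail to reject H0; the data do not provide sufficient evidence against H0.

-1.018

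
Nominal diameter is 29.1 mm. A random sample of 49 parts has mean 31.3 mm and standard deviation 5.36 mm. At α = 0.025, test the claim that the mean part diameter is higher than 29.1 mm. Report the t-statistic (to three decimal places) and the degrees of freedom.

H0: μ = 29.1; H1: μ > 29.1 (one-sample t-test, right-tailed).
t = (x̄ − μ₀)/(s/√n) = (31.3 − 29.1)/(5.36/√49) = 2.873
df = n − 1 = 48
p-value = P(T ≥ 2.873) ≈ 0.0030
Since p ≈ 0.0030 < α = 0.025, reject H0; the data support H1.

t = 2.873, df = 48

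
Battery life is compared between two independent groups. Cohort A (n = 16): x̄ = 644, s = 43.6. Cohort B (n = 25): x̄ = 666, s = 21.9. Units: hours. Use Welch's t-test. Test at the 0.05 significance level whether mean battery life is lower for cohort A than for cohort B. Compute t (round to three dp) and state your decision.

t = -1.873; reject H0

Let group 1 = cohort A, group 2 = cohort B. H0: μ_1 = μ_2; H1: μ_1 < μ_2 (Welch's two-sample t-test, left-tailed).
t = (x̄_1 − x̄_2)/√(s_1²/n_1 + s_2²/n_2) = (644 − 666)/√(43.6²/16 + 21.9²/25) = -1.873
Welch–Satterthwaite df ≈ 19.91
p-value = P(T ≤ -1.873) ≈ 0.038
Since p ≈ 0.038 < α = 0.05, reject H0; the evidence is statistically significant.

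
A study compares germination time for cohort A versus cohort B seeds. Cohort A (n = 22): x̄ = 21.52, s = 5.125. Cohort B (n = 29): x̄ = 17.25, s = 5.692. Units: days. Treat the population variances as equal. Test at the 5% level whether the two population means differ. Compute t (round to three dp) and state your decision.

t = 2.768; reject H0

Let group 1 = cohort A, group 2 = cohort B. H0: μ_1 = μ_2; H1: μ_1 ≠ μ_2 (two-sample pooled-variance t-test, two-sided).
s_p² = [(22−1)·5.125² + (29−1)·5.692²]/(22+29−2) = 29.7703
t = (21.52 − 17.25)/√[29.7703·(1/22 + 1/29)] = 2.768
df = n₁ + n₂ − 2 = 49
Two-sided p-value ≈ 0.008
Since p ≈ 0.008 < α = 0.05, reject H0; the data support H1.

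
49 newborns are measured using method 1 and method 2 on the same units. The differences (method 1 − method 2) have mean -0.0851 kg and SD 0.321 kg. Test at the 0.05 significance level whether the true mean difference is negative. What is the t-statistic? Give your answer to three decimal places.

-1.856

H0: μ_d = 0; H1: μ_d < 0 (paired t-test on the differences, left-tailed).
t = d̄/(s_d/√n) = -0.0851/(0.321/√49) = -1.856
df = n − 1 = 48
p-value = P(T ≤ -1.856) ≈ 0.0348
Since p ≈ 0.0348 < α = 0.05, reject H0; the evidence is statistically significant.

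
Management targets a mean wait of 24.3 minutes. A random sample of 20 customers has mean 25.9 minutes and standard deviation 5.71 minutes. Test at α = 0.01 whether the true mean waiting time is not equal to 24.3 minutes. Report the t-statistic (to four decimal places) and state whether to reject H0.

t = 1.2531; fail to reject H0

H0: μ = 24.3; H1: μ ≠ 24.3 (one-sample t-test, two-sided).
t = (x̄ − μ₀)/(s/√n) = (25.9 − 24.3)/(5.71/√20) = 1.2531
df = n − 1 = 19
Two-sided p-value ≈ 0.2254
Since p ≈ 0.2254 > α = 0.01, fail to reject H0; the data do not provide sufficient evidence against H0.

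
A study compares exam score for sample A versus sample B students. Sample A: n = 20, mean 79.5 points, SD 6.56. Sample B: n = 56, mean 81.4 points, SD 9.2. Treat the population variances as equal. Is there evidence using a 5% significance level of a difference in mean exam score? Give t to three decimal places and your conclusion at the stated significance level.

t = -0.848; fail to reject H0

Let group 1 = sample A, group 2 = sample B. H0: μ_1 = μ_2; H1: μ_1 ≠ μ_2 (two-sample pooled-variance t-test, two-sided).
s_p² = [(20−1)·6.56² + (56−1)·9.2²]/(20+56−2) = 73.9573
t = (79.5 − 81.4)/√[73.9573·(1/20 + 1/56)] = -0.848
df = n₁ + n₂ − 2 = 74
Two-sided p-value ≈ 0.399
Since p ≈ 0.399 > α = 0.05, fail to reject H0; the data do not provide sufficient evidence against H0.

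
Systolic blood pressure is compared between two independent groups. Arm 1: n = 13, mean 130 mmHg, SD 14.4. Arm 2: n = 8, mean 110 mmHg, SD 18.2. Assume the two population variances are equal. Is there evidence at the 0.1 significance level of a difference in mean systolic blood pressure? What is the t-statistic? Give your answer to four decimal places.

Let group 1 = arm 1, group 2 = arm 2. H0: μ_1 = μ_2; H1: μ_1 ≠ μ_2 (two-sample pooled-variance t-test, two-sided).
s_p² = [(13−1)·14.4² + (8−1)·18.2²]/(13+8−2) = 253
t = (130 − 110)/√[253·(1/13 + 1/8)] = 2.7982
df = n₁ + n₂ − 2 = 19
Two-sided p-value ≈ 0.011
Since p ≈ 0.011 < α = 0.1, reject H0; the data support H1.

2.7982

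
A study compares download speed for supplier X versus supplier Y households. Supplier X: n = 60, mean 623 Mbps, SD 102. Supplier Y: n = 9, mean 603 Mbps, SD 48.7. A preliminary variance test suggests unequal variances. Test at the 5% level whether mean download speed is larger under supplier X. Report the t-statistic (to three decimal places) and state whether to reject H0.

Let group 1 = supplier X, group 2 = supplier Y. H0: μ_1 = μ_2; H1: μ_1 > μ_2 (Welch's two-sample t-test, right-tailed).
t = (x̄_1 − x̄_2)/√(s_1²/n_1 + s_2²/n_2) = (623 − 603)/√(102²/60 + 48.7²/9) = 0.957
Welch–Satterthwaite df ≈ 20.77
p-value = P(T ≥ 0.957) ≈ 0.1748
Since p ≈ 0.1748 > α = 0.05, fail to reject H0; the evidence is not statistically significant.

t = 0.957; fail to reject H0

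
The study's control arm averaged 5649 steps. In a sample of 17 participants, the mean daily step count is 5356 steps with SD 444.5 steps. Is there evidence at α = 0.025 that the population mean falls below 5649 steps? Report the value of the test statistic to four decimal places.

H0: μ = 5649; H1: μ < 5649 (one-sample t-test, left-tailed).
t = (x̄ − μ₀)/(s/√n) = (5356 − 5649)/(444.5/√17) = -2.7178
df = n − 1 = 16
p-value = P(T ≤ -2.7178) ≈ 0.0076
Since p ≈ 0.0076 < α = 0.025, reject H0; the evidence is statistically significant.

-2.7178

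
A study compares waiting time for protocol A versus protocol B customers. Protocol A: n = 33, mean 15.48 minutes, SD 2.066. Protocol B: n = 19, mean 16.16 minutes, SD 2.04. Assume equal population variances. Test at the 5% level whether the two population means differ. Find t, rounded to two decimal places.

Let group 1 = protocol A, group 2 = protocol B. H0: μ_1 = μ_2; H1: μ_1 ≠ μ_2 (two-sample pooled-variance t-test, two-sided).
s_p² = [(33−1)·2.066² + (19−1)·2.04²]/(33+19−2) = 4.22992
t = (15.48 − 16.16)/√[4.22992·(1/33 + 1/19)] = -1.15
df = n₁ + n₂ − 2 = 50
Two-sided p-value ≈ 0.2564
Since p ≈ 0.2564 > α = 0.05, fail to reject H0; the data do not provide sufficient evidence against H0.

-1.15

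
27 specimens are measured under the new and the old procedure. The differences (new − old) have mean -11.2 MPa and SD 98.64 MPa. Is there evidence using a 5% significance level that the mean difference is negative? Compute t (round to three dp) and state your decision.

t = -0.590; fail to reject H0

H0: μ_d = 0; H1: μ_d < 0 (paired t-test on the differences, left-tailed).
t = d̄/(s_d/√n) = -11.2/(98.64/√27) = -0.590
df = n − 1 = 26
p-value = P(T ≤ -0.590) ≈ 0.280
Since p ≈ 0.280 > α = 0.05, fail to reject H0; the evidence is not statistically significant.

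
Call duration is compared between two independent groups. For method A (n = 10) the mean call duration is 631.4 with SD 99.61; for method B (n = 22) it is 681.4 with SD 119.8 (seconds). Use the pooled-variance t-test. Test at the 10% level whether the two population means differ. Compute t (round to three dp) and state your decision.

t = -1.149; fail to reject H0

Let group 1 = method A, group 2 = method B. H0: μ_1 = μ_2; H1: μ_1 ≠ μ_2 (two-sample pooled-variance t-test, two-sided).
s_p² = [(10−1)·99.61² + (22−1)·119.8²]/(10+22−2) = 13023.1
t = (631.4 − 681.4)/√[13023.1·(1/10 + 1/22)] = -1.149
df = n₁ + n₂ − 2 = 30
Two-sided p-value ≈ 0.260
Since p ≈ 0.260 > α = 0.1, fail to reject H0; the data do not provide sufficient evidence against H0.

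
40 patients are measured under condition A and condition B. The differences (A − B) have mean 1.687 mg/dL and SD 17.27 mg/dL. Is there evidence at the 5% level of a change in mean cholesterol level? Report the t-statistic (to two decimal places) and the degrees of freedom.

t = 0.62, df = 39

H0: μ_d = 0; H1: μ_d ≠ 0 (paired t-test on the differences, two-sided).
t = d̄/(s_d/√n) = 1.687/(17.27/√40) = 0.62
df = n − 1 = 39
Two-sided p-value ≈ 0.5403
Since p ≈ 0.5403 > α = 0.05, fail to reject H0; the evidence is not statistically significant.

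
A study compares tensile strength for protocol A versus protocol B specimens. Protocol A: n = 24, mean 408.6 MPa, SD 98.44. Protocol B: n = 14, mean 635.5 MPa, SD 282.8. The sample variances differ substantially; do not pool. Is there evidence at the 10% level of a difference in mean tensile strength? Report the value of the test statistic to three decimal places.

-2.901

Let group 1 = protocol A, group 2 = protocol B. H0: μ_1 = μ_2; H1: μ_1 ≠ μ_2 (Welch's two-sample t-test, two-sided).
t = (x̄_1 − x̄_2)/√(s_1²/n_1 + s_2²/n_2) = (408.6 − 635.5)/√(98.44²/24 + 282.8²/14) = -2.901
Welch–Satterthwaite df ≈ 14.86
Two-sided p-value ≈ 0.0111
Since p ≈ 0.0111 < α = 0.1, reject H0; the evidence is statistically significant.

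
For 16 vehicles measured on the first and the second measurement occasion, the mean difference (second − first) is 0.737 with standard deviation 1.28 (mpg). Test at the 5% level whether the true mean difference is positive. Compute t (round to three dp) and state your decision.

H0: μ_d = 0; H1: μ_d > 0 (paired t-test on the differences, right-tailed).
t = d̄/(s_d/√n) = 0.737/(1.28/√16) = 2.303
df = n − 1 = 15
p-value = P(T ≥ 2.303) ≈ 0.0180
Since p ≈ 0.0180 < α = 0.05, reject H0; the data support H1.

t = 2.303; reject H0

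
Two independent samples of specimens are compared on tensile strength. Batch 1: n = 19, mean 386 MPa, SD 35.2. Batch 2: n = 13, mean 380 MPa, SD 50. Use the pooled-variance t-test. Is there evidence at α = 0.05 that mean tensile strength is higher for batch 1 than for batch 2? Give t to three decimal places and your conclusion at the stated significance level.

Let group 1 = batch 1, group 2 = batch 2. H0: μ_1 = μ_2; H1: μ_1 > μ_2 (two-sample pooled-variance t-test, right-tailed).
s_p² = [(19−1)·35.2² + (13−1)·50²]/(19+13−2) = 1743.42
t = (386 − 380)/√[1743.42·(1/19 + 1/13)] = 0.399
df = n₁ + n₂ − 2 = 30
p-value = P(T ≥ 0.399) ≈ 0.346
Since p ≈ 0.346 > α = 0.05, fail to reject H0; the data do not provide sufficient evidence against H0.

t = 0.399; fail to reject H0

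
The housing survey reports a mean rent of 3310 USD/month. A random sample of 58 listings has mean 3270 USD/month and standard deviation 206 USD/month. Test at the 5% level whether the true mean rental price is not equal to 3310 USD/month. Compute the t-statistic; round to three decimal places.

H0: μ = 3310; H1: μ ≠ 3310 (one-sample t-test, two-sided).
t = (x̄ − μ₀)/(s/√n) = (3270 − 3310)/(206/√58) = -1.479
df = n − 1 = 57
Two-sided p-value ≈ 0.145
Since p ≈ 0.145 > α = 0.05, fail to reject H0; the data do not provide sufficient evidence against H0.

-1.479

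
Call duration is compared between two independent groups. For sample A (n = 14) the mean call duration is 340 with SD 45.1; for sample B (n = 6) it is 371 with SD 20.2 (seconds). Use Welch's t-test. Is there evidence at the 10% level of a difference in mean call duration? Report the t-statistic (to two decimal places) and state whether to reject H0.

Let group 1 = sample A, group 2 = sample B. H0: μ_1 = μ_2; H1: μ_1 ≠ μ_2 (Welch's two-sample t-test, two-sided).
t = (x̄_1 − x̄_2)/√(s_1²/n_1 + s_2²/n_2) = (340 − 371)/√(45.1²/14 + 20.2²/6) = -2.12
Welch–Satterthwaite df ≈ 17.85
Two-sided p-value ≈ 0.0480
Since p ≈ 0.0480 < α = 0.1, reject H0; the evidence is statistically significant.

t = -2.12; reject H0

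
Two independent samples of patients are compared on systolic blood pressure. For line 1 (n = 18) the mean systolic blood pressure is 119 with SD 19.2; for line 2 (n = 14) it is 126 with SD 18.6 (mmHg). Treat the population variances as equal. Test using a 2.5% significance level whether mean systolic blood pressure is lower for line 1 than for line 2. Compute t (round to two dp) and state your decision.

t = -1.04; fail to reject H0

Let group 1 = line 1, group 2 = line 2. H0: μ_1 = μ_2; H1: μ_1 < μ_2 (two-sample pooled-variance t-test, left-tailed).
s_p² = [(18−1)·19.2² + (14−1)·18.6²]/(18+14−2) = 358.812
t = (119 − 126)/√[358.812·(1/18 + 1/14)] = -1.04
df = n₁ + n₂ − 2 = 30
p-value = P(T ≤ -1.04) ≈ 0.1540
Since p ≈ 0.1540 > α = 0.025, fail to reject H0; the data do not provide sufficient evidence against H0.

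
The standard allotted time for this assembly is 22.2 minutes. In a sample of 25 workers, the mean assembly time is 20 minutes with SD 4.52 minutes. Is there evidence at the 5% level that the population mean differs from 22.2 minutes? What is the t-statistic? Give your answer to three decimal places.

-2.434

H0: μ = 22.2; H1: μ ≠ 22.2 (one-sample t-test, two-sided).
t = (x̄ − μ₀)/(s/√n) = (20 − 22.2)/(4.52/√25) = -2.434
df = n − 1 = 24
Two-sided p-value ≈ 0.023
Since p ≈ 0.023 < α = 0.05, reject H0; the evidence is statistically significant.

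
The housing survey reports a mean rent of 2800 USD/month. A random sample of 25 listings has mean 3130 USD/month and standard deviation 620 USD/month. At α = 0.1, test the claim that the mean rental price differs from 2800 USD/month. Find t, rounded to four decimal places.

2.6613

H0: μ = 2800; H1: μ ≠ 2800 (one-sample t-test, two-sided).
t = (x̄ − μ₀)/(s/√n) = (3130 − 2800)/(620/√25) = 2.6613
df = n − 1 = 24
Two-sided p-value ≈ 0.014
Since p ≈ 0.014 < α = 0.1, reject H0; the evidence is statistically significant.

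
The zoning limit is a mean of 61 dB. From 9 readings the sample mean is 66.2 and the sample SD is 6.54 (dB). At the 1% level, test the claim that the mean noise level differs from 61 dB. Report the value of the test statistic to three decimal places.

2.385

H0: μ = 61; H1: μ ≠ 61 (one-sample t-test, two-sided).
t = (x̄ − μ₀)/(s/√n) = (66.2 − 61)/(6.54/√9) = 2.385
df = n − 1 = 8
Two-sided p-value ≈ 0.0442
Since p ≈ 0.0442 > α = 0.01, fail to reject H0; the data do not provide sufficient evidence against H0.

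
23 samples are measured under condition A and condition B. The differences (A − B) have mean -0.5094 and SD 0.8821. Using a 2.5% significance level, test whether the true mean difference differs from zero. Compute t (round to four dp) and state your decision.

t = -2.7695; reject H0

H0: μ_d = 0; H1: μ_d ≠ 0 (paired t-test on the differences, two-sided).
t = d̄/(s_d/√n) = -0.5094/(0.8821/√23) = -2.7695
df = n − 1 = 22
Two-sided p-value ≈ 0.011
Since p ≈ 0.011 < α = 0.025, reject H0; the evidence is statistically significant.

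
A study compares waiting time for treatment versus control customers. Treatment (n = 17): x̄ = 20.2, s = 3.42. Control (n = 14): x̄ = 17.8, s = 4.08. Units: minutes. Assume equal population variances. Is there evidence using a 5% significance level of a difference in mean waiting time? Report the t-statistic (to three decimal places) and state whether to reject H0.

t = 1.783; fail to reject H0

Let group 1 = treatment, group 2 = control. H0: μ_1 = μ_2; H1: μ_1 ≠ μ_2 (two-sample pooled-variance t-test, two-sided).
s_p² = [(17−1)·3.42² + (14−1)·4.08²]/(17+14−2) = 13.9154
t = (20.2 − 17.8)/√[13.9154·(1/17 + 1/14)] = 1.783
df = n₁ + n₂ − 2 = 29
Two-sided p-value ≈ 0.085
Since p ≈ 0.085 > α = 0.05, fail to reject H0; the evidence is not statistically significant.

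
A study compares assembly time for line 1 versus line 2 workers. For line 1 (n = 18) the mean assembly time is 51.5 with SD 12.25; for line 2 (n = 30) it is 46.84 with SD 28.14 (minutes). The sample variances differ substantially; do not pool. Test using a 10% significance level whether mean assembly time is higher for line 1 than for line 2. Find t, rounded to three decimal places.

Let group 1 = line 1, group 2 = line 2. H0: μ_1 = μ_2; H1: μ_1 > μ_2 (Welch's two-sample t-test, right-tailed).
t = (x̄_1 − x̄_2)/√(s_1²/n_1 + s_2²/n_2) = (51.5 − 46.84)/√(12.25²/18 + 28.14²/30) = 0.791
Welch–Satterthwaite df ≈ 42.91
p-value = P(T ≥ 0.791) ≈ 0.217
Since p ≈ 0.217 > α = 0.1, fail to reject H0; the data do not provide sufficient evidence against H0.

0.791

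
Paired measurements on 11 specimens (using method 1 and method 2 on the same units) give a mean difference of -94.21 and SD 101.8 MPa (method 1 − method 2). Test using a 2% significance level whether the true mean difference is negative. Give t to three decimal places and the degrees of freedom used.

t = -3.069, df = 10

H0: μ_d = 0; H1: μ_d < 0 (paired t-test on the differences, left-tailed).
t = d̄/(s_d/√n) = -94.21/(101.8/√11) = -3.069
df = n − 1 = 10
p-value = P(T ≤ -3.069) ≈ 0.006
Since p ≈ 0.006 < α = 0.02, reject H0; the evidence is statistically significant.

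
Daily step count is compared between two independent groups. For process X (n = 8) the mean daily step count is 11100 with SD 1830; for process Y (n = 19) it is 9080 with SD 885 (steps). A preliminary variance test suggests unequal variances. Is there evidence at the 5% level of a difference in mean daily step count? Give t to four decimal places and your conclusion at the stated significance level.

t = 2.9789; reject H0

Let group 1 = process X, group 2 = process Y. H0: μ_1 = μ_2; H1: μ_1 ≠ μ_2 (Welch's two-sample t-test, two-sided).
t = (x̄_1 − x̄_2)/√(s_1²/n_1 + s_2²/n_2) = (11100 − 9080)/√(1830²/8 + 885²/19) = 2.9789
Welch–Satterthwaite df ≈ 8.41
Two-sided p-value ≈ 0.0167
Since p ≈ 0.0167 < α = 0.05, reject H0; the evidence is statistically significant.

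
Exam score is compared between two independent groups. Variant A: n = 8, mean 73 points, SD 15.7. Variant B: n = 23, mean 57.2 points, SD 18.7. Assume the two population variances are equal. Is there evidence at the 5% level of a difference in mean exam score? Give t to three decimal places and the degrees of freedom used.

t = 2.136, df = 29

Let group 1 = variant A, group 2 = variant B. H0: μ_1 = μ_2; H1: μ_1 ≠ μ_2 (two-sample pooled-variance t-test, two-sided).
s_p² = [(8−1)·15.7² + (23−1)·18.7²]/(8+23−2) = 324.78
t = (73 − 57.2)/√[324.78·(1/8 + 1/23)] = 2.136
df = n₁ + n₂ − 2 = 29
Two-sided p-value ≈ 0.0413
Since p ≈ 0.0413 < α = 0.05, reject H0; the data support H1.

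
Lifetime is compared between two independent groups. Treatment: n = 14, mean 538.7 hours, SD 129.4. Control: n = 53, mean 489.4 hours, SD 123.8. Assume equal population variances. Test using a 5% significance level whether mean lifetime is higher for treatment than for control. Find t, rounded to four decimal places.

Let group 1 = treatment, group 2 = control. H0: μ_1 = μ_2; H1: μ_1 > μ_2 (two-sample pooled-variance t-test, right-tailed).
s_p² = [(14−1)·129.4² + (53−1)·123.8²]/(14+53−2) = 15610
t = (538.7 − 489.4)/√[15610·(1/14 + 1/53)] = 1.3131
df = n₁ + n₂ − 2 = 65
p-value = P(T ≥ 1.3131) ≈ 0.0969
Since p ≈ 0.0969 > α = 0.05, fail to reject H0; the data do not provide sufficient evidence against H0.

1.3131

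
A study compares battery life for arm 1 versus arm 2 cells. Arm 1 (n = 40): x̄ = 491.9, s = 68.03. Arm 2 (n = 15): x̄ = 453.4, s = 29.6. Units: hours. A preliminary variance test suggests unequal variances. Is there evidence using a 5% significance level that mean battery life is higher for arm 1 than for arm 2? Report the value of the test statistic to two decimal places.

Let group 1 = arm 1, group 2 = arm 2. H0: μ_1 = μ_2; H1: μ_1 > μ_2 (Welch's two-sample t-test, right-tailed).
t = (x̄_1 − x̄_2)/√(s_1²/n_1 + s_2²/n_2) = (491.9 − 453.4)/√(68.03²/40 + 29.6²/15) = 2.92
Welch–Satterthwaite df ≈ 51.65
p-value = P(T ≥ 2.92) ≈ 0.0026
Since p ≈ 0.0026 < α = 0.05, reject H0; the data support H1.

2.92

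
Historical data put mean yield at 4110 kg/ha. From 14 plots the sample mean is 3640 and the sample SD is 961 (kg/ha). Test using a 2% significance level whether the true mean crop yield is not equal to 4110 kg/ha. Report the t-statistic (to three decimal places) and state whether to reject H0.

H0: μ = 4110; H1: μ ≠ 4110 (one-sample t-test, two-sided).
t = (x̄ − μ₀)/(s/√n) = (3640 − 4110)/(961/√14) = -1.830
df = n − 1 = 13
Two-sided p-value ≈ 0.0903
Since p ≈ 0.0903 > α = 0.02, fail to reject H0; the evidence is not statistically significant.

t = -1.830; fail to reject H0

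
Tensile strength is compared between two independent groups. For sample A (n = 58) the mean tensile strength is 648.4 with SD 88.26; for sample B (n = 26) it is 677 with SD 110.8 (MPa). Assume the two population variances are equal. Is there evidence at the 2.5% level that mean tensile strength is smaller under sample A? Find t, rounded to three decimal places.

-1.266

Let group 1 = sample A, group 2 = sample B. H0: μ_1 = μ_2; H1: μ_1 < μ_2 (two-sample pooled-variance t-test, left-tailed).
s_p² = [(58−1)·88.26² + (26−1)·110.8²]/(58+26−2) = 9157.76
t = (648.4 − 677)/√[9157.76·(1/58 + 1/26)] = -1.266
df = n₁ + n₂ − 2 = 82
p-value = P(T ≤ -1.266) ≈ 0.1045
Since p ≈ 0.1045 > α = 0.025, fail to reject H0; the data do not provide sufficient evidence against H0.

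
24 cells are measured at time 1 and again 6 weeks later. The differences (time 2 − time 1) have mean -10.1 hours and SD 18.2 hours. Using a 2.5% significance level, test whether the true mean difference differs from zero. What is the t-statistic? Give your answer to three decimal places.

-2.719

H0: μ_d = 0; H1: μ_d ≠ 0 (paired t-test on the differences, two-sided).
t = d̄/(s_d/√n) = -10.1/(18.2/√24) = -2.719
df = n − 1 = 23
Two-sided p-value ≈ 0.012
Since p ≈ 0.012 < α = 0.025, reject H0; the data support H1.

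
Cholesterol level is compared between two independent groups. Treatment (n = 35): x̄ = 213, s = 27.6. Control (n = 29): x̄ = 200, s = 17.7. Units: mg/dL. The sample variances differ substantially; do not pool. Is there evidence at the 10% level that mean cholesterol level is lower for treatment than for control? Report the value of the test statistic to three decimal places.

2.278

Let group 1 = treatment, group 2 = control. H0: μ_1 = μ_2; H1: μ_1 < μ_2 (Welch's two-sample t-test, left-tailed).
t = (x̄_1 − x̄_2)/√(s_1²/n_1 + s_2²/n_2) = (213 − 200)/√(27.6²/35 + 17.7²/29) = 2.278
Welch–Satterthwaite df ≈ 58.60
p-value = P(T ≤ 2.278) ≈ 0.987
Since p ≈ 0.987 > α = 0.1, fail to reject H0; the data do not provide sufficient evidence against H0.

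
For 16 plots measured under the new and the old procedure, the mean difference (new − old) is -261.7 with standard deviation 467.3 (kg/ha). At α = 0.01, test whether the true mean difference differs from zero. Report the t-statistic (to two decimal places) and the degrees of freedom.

H0: μ_d = 0; H1: μ_d ≠ 0 (paired t-test on the differences, two-sided).
t = d̄/(s_d/√n) = -261.7/(467.3/√16) = -2.24
df = n − 1 = 15
Two-sided p-value ≈ 0.041
Since p ≈ 0.041 > α = 0.01, fail to reject H0; the evidence is not statistically significant.

t = -2.24, df = 15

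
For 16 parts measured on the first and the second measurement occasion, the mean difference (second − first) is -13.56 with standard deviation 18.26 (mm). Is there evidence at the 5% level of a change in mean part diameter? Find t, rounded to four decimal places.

-2.9704

H0: μ_d = 0; H1: μ_d ≠ 0 (paired t-test on the differences, two-sided).
t = d̄/(s_d/√n) = -13.56/(18.26/√16) = -2.9704
df = n − 1 = 15
Two-sided p-value ≈ 0.010
Since p ≈ 0.010 < α = 0.05, reject H0; the evidence is statistically significant.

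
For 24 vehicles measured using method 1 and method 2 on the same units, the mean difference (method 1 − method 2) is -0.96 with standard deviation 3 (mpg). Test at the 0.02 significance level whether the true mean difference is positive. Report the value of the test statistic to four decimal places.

H0: μ_d = 0; H1: μ_d > 0 (paired t-test on the differences, right-tailed).
t = d̄/(s_d/√n) = -0.96/(3/√24) = -1.5677
df = n − 1 = 23
p-value = P(T ≥ -1.5677) ≈ 0.9347
Since p ≈ 0.9347 > α = 0.02, fail to reject H0; the data do not provide sufficient evidence against H0.

-1.5677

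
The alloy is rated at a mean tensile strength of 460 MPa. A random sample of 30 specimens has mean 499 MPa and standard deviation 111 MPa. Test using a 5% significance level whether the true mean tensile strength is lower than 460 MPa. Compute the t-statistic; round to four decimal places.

H0: μ = 460; H1: μ < 460 (one-sample t-test, left-tailed).
t = (x̄ − μ₀)/(s/√n) = (499 − 460)/(111/√30) = 1.9244
df = n − 1 = 29
p-value = P(T ≤ 1.9244) ≈ 0.968
Since p ≈ 0.968 > α = 0.05, fail to reject H0; the evidence is not statistically significant.

1.9244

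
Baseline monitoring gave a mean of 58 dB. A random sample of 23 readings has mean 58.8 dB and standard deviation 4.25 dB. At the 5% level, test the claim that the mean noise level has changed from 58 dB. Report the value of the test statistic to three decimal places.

0.903

H0: μ = 58; H1: μ ≠ 58 (one-sample t-test, two-sided).
t = (x̄ − μ₀)/(s/√n) = (58.8 − 58)/(4.25/√23) = 0.903
df = n − 1 = 22
Two-sided p-value ≈ 0.376
Since p ≈ 0.376 > α = 0.05, fail to reject H0; the evidence is not statistically significant.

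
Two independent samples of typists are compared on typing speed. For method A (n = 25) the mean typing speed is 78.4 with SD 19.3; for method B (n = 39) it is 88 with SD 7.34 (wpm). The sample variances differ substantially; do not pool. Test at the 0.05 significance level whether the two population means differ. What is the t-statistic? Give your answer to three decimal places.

Let group 1 = method A, group 2 = method B. H0: μ_1 = μ_2; H1: μ_1 ≠ μ_2 (Welch's two-sample t-test, two-sided).
t = (x̄_1 − x̄_2)/√(s_1²/n_1 + s_2²/n_2) = (78.4 − 88)/√(19.3²/25 + 7.34²/39) = -2.379
Welch–Satterthwaite df ≈ 28.50
Two-sided p-value ≈ 0.024
Since p ≈ 0.024 < α = 0.05, reject H0; the data support H1.

-2.379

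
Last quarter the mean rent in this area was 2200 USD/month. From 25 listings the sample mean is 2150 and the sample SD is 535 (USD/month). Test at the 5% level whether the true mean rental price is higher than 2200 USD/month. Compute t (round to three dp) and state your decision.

H0: μ = 2200; H1: μ > 2200 (one-sample t-test, right-tailed).
t = (x̄ − μ₀)/(s/√n) = (2150 − 2200)/(535/√25) = -0.467
df = n − 1 = 24
p-value = P(T ≥ -0.467) ≈ 0.678
Since p ≈ 0.678 > α = 0.05, fail to reject H0; the evidence is not statistically significant.

t = -0.467; fail to reject H0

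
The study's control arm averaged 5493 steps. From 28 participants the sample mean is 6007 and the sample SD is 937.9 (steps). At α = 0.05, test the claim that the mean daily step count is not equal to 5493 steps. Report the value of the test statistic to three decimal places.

2.900

H0: μ = 5493; H1: μ ≠ 5493 (one-sample t-test, two-sided).
t = (x̄ − μ₀)/(s/√n) = (6007 − 5493)/(937.9/√28) = 2.900
df = n − 1 = 27
Two-sided p-value ≈ 0.0073
Since p ≈ 0.0073 < α = 0.05, reject H0; the evidence is statistically significant.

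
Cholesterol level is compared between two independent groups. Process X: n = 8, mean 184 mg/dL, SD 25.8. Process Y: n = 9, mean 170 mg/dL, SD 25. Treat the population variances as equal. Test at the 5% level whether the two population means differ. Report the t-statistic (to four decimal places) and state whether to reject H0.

t = 1.1354; fail to reject H0

Let group 1 = process X, group 2 = process Y. H0: μ_1 = μ_2; H1: μ_1 ≠ μ_2 (two-sample pooled-variance t-test, two-sided).
s_p² = [(8−1)·25.8² + (9−1)·25²]/(8+9−2) = 643.965
t = (184 − 170)/√[643.965·(1/8 + 1/9)] = 1.1354
df = n₁ + n₂ − 2 = 15
Two-sided p-value ≈ 0.274
Since p ≈ 0.274 > α = 0.05, fail to reject H0; the evidence is not statistically significant.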